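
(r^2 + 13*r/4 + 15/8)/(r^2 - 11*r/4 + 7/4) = (8*r^2 + 26*r + 15)/(2*(4*r^2 - 11*r + 7))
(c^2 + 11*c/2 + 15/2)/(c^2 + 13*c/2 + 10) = (c + 3)/(c + 4)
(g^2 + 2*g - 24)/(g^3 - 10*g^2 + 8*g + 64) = (g + 6)/(g^2 - 6*g - 16)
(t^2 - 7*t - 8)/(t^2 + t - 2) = (t^2 - 7*t - 8)/(t^2 + t - 2)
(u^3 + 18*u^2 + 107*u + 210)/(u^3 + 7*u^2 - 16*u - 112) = (u^2 + 11*u + 30)/(u^2 - 16)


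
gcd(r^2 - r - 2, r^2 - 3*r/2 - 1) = r - 2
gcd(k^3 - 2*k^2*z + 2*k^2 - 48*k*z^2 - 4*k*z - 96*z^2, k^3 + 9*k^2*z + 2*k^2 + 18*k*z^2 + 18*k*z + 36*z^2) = k^2 + 6*k*z + 2*k + 12*z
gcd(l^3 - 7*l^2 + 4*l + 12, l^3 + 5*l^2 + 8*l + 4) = l + 1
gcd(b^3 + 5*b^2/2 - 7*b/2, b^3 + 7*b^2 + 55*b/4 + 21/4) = b + 7/2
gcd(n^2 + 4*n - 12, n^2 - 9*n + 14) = n - 2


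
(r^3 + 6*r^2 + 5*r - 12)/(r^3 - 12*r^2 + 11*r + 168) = (r^2 + 3*r - 4)/(r^2 - 15*r + 56)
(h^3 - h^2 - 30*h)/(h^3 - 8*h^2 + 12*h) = (h + 5)/(h - 2)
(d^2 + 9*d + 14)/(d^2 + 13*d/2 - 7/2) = 2*(d + 2)/(2*d - 1)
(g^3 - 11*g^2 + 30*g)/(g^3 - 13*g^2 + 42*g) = (g - 5)/(g - 7)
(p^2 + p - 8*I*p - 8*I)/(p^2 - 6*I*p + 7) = (p^2 + p - 8*I*p - 8*I)/(p^2 - 6*I*p + 7)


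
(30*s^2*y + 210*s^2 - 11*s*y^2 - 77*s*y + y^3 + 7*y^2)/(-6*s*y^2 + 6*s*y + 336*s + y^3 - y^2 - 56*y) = (-5*s + y)/(y - 8)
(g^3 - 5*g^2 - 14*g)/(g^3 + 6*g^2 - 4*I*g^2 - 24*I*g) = (g^2 - 5*g - 14)/(g^2 + g*(6 - 4*I) - 24*I)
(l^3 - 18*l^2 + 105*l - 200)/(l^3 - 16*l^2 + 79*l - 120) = (l - 5)/(l - 3)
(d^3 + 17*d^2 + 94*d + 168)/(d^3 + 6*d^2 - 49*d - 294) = (d + 4)/(d - 7)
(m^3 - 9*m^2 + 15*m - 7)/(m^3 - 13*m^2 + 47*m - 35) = (m - 1)/(m - 5)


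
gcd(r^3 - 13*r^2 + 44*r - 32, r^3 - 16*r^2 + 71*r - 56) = r^2 - 9*r + 8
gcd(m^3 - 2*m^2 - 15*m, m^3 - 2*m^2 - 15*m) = m^3 - 2*m^2 - 15*m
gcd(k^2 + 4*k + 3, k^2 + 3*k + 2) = k + 1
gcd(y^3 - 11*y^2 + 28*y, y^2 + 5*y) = y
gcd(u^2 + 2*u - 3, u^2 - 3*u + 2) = u - 1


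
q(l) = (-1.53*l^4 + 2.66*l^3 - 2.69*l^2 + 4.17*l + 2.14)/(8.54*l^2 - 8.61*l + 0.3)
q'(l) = (8.61 - 17.08*l)*(-1.53*l^4 + 2.66*l^3 - 2.69*l^2 + 4.17*l + 2.14)/(8.54*l^2 - 8.61*l + 0.3)^2 + (-6.12*l^3 + 7.98*l^2 - 5.38*l + 4.17)/(8.54*l^2 - 8.61*l + 0.3) = (-26.1324*l^5 + 62.2363*l^4 - 47.6412*l^3 - 10.0569*l^2 - 38.1652*l + 19.6764)/(72.9316*l^4 - 147.0588*l^3 + 79.2561*l^2 - 5.166*l + 0.09)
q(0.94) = -18.98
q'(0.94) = -575.54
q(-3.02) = -2.26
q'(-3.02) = 1.21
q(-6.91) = -9.67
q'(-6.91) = 2.60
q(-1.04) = -0.53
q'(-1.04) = 0.60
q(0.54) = -2.10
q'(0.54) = -2.10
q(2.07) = -0.28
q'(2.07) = -1.03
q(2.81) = -1.00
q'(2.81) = -1.01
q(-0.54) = -0.19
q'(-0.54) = 0.93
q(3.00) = -1.20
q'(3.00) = -1.06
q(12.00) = -24.38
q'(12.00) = -4.17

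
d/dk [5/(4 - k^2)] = 10*k/(k^2 - 4)^2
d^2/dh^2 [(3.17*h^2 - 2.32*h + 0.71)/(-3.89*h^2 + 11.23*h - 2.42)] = (-206.748054*h^3 + 114.58773*h^2 + 55.0567260000001*h - 76.742874)/(58.863869*h^6 - 509.800449*h^5 + 1581.596589*h^4 - 2050.549711*h^3 + 983.923842*h^2 - 197.302116*h + 14.172488)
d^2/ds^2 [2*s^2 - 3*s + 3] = 4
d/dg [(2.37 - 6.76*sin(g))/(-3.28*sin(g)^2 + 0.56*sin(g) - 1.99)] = (-22.1728*sin(g)^2 + 15.5472*sin(g) + 12.1252)*cos(g)/(10.7584*sin(g)^4 - 3.6736*sin(g)^3 + 13.368*sin(g)^2 - 2.2288*sin(g) + 3.9601)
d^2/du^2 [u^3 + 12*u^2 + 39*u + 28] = 6*u + 24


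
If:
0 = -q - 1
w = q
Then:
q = -1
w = -1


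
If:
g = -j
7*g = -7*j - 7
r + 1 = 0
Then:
No Solution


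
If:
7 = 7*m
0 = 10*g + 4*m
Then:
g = -2/5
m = 1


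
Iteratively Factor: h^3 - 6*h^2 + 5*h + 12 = (h - 3)*(h^2 - 3*h - 4) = (h - 3)*(h + 1)*(h - 4)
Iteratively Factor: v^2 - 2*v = (v)*(v - 2)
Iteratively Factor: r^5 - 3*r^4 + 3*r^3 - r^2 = (r)*(r^4 - 3*r^3 + 3*r^2 - r) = r*(r - 1)*(r^3 - 2*r^2 + r) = r*(r - 1)^2*(r^2 - r) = r^2*(r - 1)^2*(r - 1)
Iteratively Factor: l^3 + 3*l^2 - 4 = (l + 2)*(l^2 + l - 2) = (l + 2)^2*(l - 1)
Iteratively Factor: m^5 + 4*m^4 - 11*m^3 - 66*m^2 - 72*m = (m + 3)*(m^4 + m^3 - 14*m^2 - 24*m) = (m - 4)*(m + 3)*(m^3 + 5*m^2 + 6*m) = (m - 4)*(m + 2)*(m + 3)*(m^2 + 3*m) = (m - 4)*(m + 2)*(m + 3)^2*(m)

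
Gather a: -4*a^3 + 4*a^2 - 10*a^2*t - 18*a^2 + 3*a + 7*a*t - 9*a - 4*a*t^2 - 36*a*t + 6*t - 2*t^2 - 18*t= -4*a^3 + a^2*(-10*t - 14) + a*(-4*t^2 - 29*t - 6) - 2*t^2 - 12*t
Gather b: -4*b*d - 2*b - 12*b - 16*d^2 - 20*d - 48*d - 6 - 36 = b*(-4*d - 14) - 16*d^2 - 68*d - 42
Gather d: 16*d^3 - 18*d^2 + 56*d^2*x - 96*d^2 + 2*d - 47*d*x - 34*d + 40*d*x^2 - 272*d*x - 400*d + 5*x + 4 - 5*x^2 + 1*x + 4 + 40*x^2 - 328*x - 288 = 16*d^3 + d^2*(56*x - 114) + d*(40*x^2 - 319*x - 432) + 35*x^2 - 322*x - 280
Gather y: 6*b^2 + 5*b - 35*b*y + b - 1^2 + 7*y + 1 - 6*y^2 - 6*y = 6*b^2 + 6*b - 6*y^2 + y*(1 - 35*b)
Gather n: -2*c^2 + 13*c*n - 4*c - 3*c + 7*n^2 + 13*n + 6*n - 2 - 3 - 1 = -2*c^2 - 7*c + 7*n^2 + n*(13*c + 19) - 6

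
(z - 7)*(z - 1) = z^2 - 8*z + 7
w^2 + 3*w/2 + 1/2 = (w + 1/2)*(w + 1)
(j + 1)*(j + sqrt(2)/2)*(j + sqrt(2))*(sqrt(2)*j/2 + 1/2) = sqrt(2)*j^4/2 + sqrt(2)*j^3/2 + 2*j^3 + 5*sqrt(2)*j^2/4 + 2*j^2 + j/2 + 5*sqrt(2)*j/4 + 1/2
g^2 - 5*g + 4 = (g - 4)*(g - 1)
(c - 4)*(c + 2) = c^2 - 2*c - 8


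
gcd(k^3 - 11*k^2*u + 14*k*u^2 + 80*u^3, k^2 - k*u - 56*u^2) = -k + 8*u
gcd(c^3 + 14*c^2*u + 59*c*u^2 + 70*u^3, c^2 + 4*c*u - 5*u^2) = c + 5*u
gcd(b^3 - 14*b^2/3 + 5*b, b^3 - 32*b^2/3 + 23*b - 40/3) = b - 5/3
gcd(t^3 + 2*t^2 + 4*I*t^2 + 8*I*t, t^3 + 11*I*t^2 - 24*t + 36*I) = 1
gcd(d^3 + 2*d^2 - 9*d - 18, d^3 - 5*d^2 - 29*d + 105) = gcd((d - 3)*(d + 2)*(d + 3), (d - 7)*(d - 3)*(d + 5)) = d - 3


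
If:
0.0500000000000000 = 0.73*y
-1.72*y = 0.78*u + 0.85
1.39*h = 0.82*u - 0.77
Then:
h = -1.29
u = -1.24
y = 0.07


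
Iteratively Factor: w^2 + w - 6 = (w - 2)*(w + 3)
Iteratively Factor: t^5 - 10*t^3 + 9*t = (t)*(t^4 - 10*t^2 + 9) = t*(t + 3)*(t^3 - 3*t^2 - t + 3) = t*(t + 1)*(t + 3)*(t^2 - 4*t + 3) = t*(t - 3)*(t + 1)*(t + 3)*(t - 1)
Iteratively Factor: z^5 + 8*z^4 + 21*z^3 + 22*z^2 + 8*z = (z + 1)*(z^4 + 7*z^3 + 14*z^2 + 8*z) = (z + 1)*(z + 4)*(z^3 + 3*z^2 + 2*z) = z*(z + 1)*(z + 4)*(z^2 + 3*z + 2) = z*(z + 1)*(z + 2)*(z + 4)*(z + 1)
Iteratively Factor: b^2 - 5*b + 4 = (b - 1)*(b - 4)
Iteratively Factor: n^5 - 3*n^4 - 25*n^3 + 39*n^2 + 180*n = (n)*(n^4 - 3*n^3 - 25*n^2 + 39*n + 180) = n*(n - 4)*(n^3 + n^2 - 21*n - 45) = n*(n - 4)*(n + 3)*(n^2 - 2*n - 15) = n*(n - 4)*(n + 3)^2*(n - 5)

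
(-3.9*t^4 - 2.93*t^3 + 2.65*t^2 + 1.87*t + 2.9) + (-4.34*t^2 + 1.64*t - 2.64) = -3.9*t^4 - 2.93*t^3 - 1.69*t^2 + 3.51*t + 0.26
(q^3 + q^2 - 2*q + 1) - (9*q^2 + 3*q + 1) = q^3 - 8*q^2 - 5*q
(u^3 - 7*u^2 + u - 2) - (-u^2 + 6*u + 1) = u^3 - 6*u^2 - 5*u - 3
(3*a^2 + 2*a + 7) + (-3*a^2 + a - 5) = 3*a + 2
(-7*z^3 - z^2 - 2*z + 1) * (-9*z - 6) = 63*z^4 + 51*z^3 + 24*z^2 + 3*z - 6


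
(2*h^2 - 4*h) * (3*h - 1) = 6*h^3 - 14*h^2 + 4*h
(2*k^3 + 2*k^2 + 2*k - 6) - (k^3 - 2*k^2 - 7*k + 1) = k^3 + 4*k^2 + 9*k - 7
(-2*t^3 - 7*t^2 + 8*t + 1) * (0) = 0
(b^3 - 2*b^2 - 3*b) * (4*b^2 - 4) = 4*b^5 - 8*b^4 - 16*b^3 + 8*b^2 + 12*b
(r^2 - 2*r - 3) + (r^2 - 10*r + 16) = 2*r^2 - 12*r + 13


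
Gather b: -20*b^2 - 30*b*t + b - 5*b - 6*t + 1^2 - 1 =-20*b^2 + b*(-30*t - 4) - 6*t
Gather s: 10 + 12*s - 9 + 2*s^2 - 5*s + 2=2*s^2 + 7*s + 3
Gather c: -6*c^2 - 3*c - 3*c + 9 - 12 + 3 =-6*c^2 - 6*c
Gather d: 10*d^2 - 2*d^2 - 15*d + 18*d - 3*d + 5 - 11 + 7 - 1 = 8*d^2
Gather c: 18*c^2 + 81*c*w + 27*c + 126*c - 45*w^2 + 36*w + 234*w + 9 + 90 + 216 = 18*c^2 + c*(81*w + 153) - 45*w^2 + 270*w + 315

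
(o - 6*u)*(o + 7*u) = o^2 + o*u - 42*u^2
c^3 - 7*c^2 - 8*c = c*(c - 8)*(c + 1)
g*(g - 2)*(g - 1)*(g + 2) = g^4 - g^3 - 4*g^2 + 4*g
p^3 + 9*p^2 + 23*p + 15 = (p + 1)*(p + 3)*(p + 5)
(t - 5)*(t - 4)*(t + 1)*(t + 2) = t^4 - 6*t^3 - 5*t^2 + 42*t + 40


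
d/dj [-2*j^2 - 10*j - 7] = -4*j - 10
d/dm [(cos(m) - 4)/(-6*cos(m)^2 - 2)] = (-3*cos(m)^2 + 24*cos(m) + 1)*sin(m)/(2*(3*sin(m)^2 - 4)^2)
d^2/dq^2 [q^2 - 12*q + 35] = 2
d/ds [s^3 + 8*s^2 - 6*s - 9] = 3*s^2 + 16*s - 6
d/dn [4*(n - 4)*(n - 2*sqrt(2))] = 8*n - 16 - 8*sqrt(2)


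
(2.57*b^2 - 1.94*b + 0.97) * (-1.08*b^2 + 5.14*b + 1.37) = -2.7756*b^4 + 15.305*b^3 - 7.4983*b^2 + 2.328*b + 1.3289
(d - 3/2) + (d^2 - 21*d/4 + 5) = d^2 - 17*d/4 + 7/2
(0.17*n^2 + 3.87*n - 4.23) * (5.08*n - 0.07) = 0.8636*n^3 + 19.6477*n^2 - 21.7593*n + 0.2961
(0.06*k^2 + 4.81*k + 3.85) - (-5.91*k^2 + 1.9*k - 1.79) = 5.97*k^2 + 2.91*k + 5.64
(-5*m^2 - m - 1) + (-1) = -5*m^2 - m - 2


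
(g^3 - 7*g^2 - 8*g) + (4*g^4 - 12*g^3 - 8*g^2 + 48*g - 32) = 4*g^4 - 11*g^3 - 15*g^2 + 40*g - 32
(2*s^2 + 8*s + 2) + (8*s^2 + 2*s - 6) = 10*s^2 + 10*s - 4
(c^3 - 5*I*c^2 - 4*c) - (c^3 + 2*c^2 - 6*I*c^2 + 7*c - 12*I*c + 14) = -2*c^2 + I*c^2 - 11*c + 12*I*c - 14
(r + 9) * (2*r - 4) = 2*r^2 + 14*r - 36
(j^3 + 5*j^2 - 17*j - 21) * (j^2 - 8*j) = j^5 - 3*j^4 - 57*j^3 + 115*j^2 + 168*j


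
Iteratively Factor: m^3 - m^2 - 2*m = (m - 2)*(m^2 + m) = (m - 2)*(m + 1)*(m)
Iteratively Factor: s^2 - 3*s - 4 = (s - 4)*(s + 1)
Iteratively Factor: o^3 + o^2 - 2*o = (o)*(o^2 + o - 2) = o*(o + 2)*(o - 1)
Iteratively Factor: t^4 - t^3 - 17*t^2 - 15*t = (t)*(t^3 - t^2 - 17*t - 15) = t*(t - 5)*(t^2 + 4*t + 3) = t*(t - 5)*(t + 1)*(t + 3)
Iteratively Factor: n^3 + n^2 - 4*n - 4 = (n - 2)*(n^2 + 3*n + 2) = (n - 2)*(n + 2)*(n + 1)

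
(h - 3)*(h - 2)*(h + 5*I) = h^3 - 5*h^2 + 5*I*h^2 + 6*h - 25*I*h + 30*I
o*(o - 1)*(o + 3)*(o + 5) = o^4 + 7*o^3 + 7*o^2 - 15*o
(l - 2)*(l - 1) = l^2 - 3*l + 2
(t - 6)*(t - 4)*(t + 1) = t^3 - 9*t^2 + 14*t + 24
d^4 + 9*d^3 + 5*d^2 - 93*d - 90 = (d - 3)*(d + 1)*(d + 5)*(d + 6)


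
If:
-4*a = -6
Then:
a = 3/2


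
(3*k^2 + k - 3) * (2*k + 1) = 6*k^3 + 5*k^2 - 5*k - 3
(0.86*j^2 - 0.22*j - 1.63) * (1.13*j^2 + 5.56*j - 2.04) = 0.9718*j^4 + 4.533*j^3 - 4.8195*j^2 - 8.614*j + 3.3252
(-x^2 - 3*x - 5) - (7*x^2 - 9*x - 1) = -8*x^2 + 6*x - 4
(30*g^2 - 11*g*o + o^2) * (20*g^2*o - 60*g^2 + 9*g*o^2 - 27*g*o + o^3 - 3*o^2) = 600*g^4*o - 1800*g^4 + 50*g^3*o^2 - 150*g^3*o - 49*g^2*o^3 + 147*g^2*o^2 - 2*g*o^4 + 6*g*o^3 + o^5 - 3*o^4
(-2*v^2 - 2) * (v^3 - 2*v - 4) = -2*v^5 + 2*v^3 + 8*v^2 + 4*v + 8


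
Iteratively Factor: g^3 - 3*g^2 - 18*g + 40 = (g - 2)*(g^2 - g - 20) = (g - 2)*(g + 4)*(g - 5)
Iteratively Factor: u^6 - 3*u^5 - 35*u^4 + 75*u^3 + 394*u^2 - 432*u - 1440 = (u - 4)*(u^5 + u^4 - 31*u^3 - 49*u^2 + 198*u + 360) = (u - 5)*(u - 4)*(u^4 + 6*u^3 - u^2 - 54*u - 72) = (u - 5)*(u - 4)*(u - 3)*(u^3 + 9*u^2 + 26*u + 24) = (u - 5)*(u - 4)*(u - 3)*(u + 2)*(u^2 + 7*u + 12) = (u - 5)*(u - 4)*(u - 3)*(u + 2)*(u + 4)*(u + 3)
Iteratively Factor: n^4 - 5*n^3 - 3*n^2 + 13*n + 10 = (n - 5)*(n^3 - 3*n - 2) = (n - 5)*(n + 1)*(n^2 - n - 2) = (n - 5)*(n + 1)^2*(n - 2)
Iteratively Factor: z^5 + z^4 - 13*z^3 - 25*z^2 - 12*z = (z - 4)*(z^4 + 5*z^3 + 7*z^2 + 3*z) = (z - 4)*(z + 1)*(z^3 + 4*z^2 + 3*z) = z*(z - 4)*(z + 1)*(z^2 + 4*z + 3) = z*(z - 4)*(z + 1)^2*(z + 3)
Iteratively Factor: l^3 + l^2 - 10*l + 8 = (l + 4)*(l^2 - 3*l + 2) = (l - 1)*(l + 4)*(l - 2)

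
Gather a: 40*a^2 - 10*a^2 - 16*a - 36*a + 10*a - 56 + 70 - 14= 30*a^2 - 42*a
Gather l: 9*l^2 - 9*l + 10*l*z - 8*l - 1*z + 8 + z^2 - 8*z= 9*l^2 + l*(10*z - 17) + z^2 - 9*z + 8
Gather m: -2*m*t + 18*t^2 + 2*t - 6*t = -2*m*t + 18*t^2 - 4*t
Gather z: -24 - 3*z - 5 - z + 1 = -4*z - 28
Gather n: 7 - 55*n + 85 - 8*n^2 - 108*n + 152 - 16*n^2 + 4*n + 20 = -24*n^2 - 159*n + 264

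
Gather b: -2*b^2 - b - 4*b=-2*b^2 - 5*b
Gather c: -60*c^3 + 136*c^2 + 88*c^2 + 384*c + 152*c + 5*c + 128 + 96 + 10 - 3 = -60*c^3 + 224*c^2 + 541*c + 231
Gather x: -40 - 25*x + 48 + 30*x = 5*x + 8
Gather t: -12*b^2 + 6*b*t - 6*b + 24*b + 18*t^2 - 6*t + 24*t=-12*b^2 + 18*b + 18*t^2 + t*(6*b + 18)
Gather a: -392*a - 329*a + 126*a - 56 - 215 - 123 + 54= -595*a - 340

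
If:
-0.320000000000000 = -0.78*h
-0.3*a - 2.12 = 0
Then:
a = -7.07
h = 0.41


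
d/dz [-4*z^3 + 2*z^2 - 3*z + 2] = -12*z^2 + 4*z - 3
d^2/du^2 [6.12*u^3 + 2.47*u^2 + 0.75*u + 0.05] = 36.72*u + 4.94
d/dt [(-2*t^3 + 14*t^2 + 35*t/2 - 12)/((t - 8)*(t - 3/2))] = 2*(-4*t^2 + 12*t + 3)/(4*t^2 - 12*t + 9)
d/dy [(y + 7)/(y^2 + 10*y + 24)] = (y^2 + 10*y - 2*(y + 5)*(y + 7) + 24)/(y^2 + 10*y + 24)^2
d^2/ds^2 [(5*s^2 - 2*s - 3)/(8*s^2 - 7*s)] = 2*(152*s^3 - 576*s^2 + 504*s - 147)/(s^3*(512*s^3 - 1344*s^2 + 1176*s - 343))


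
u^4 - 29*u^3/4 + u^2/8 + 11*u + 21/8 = (u - 7)*(u - 3/2)*(u + 1/4)*(u + 1)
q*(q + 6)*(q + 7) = q^3 + 13*q^2 + 42*q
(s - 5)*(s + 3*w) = s^2 + 3*s*w - 5*s - 15*w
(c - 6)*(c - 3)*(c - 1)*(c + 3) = c^4 - 7*c^3 - 3*c^2 + 63*c - 54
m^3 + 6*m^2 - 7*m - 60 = (m - 3)*(m + 4)*(m + 5)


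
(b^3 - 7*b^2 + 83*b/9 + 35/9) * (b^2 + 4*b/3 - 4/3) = b^5 - 17*b^4/3 - 13*b^3/9 + 689*b^2/27 - 64*b/9 - 140/27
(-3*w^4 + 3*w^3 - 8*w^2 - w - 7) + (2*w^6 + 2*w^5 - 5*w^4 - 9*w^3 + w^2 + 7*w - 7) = 2*w^6 + 2*w^5 - 8*w^4 - 6*w^3 - 7*w^2 + 6*w - 14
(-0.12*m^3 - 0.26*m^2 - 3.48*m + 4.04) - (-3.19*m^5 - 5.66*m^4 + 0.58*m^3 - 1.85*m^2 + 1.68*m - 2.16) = 3.19*m^5 + 5.66*m^4 - 0.7*m^3 + 1.59*m^2 - 5.16*m + 6.2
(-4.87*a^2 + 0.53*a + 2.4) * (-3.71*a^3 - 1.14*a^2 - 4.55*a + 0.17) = 18.0677*a^5 + 3.5855*a^4 + 12.6503*a^3 - 5.9754*a^2 - 10.8299*a + 0.408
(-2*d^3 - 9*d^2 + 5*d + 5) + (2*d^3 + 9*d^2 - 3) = 5*d + 2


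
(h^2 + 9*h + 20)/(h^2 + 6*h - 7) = (h^2 + 9*h + 20)/(h^2 + 6*h - 7)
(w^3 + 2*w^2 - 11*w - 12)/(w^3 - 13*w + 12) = (w + 1)/(w - 1)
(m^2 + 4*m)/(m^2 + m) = (m + 4)/(m + 1)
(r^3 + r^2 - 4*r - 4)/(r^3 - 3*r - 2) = (r + 2)/(r + 1)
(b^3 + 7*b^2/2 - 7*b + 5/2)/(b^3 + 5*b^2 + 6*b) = (2*b^3 + 7*b^2 - 14*b + 5)/(2*b*(b^2 + 5*b + 6))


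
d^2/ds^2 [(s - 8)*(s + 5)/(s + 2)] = -60/(s^3 + 6*s^2 + 12*s + 8)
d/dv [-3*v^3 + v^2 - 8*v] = -9*v^2 + 2*v - 8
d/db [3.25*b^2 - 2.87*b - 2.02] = 6.5*b - 2.87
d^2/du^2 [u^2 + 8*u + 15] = 2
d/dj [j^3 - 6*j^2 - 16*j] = 3*j^2 - 12*j - 16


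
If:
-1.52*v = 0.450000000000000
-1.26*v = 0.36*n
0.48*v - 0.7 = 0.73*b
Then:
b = -1.15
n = 1.04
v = -0.30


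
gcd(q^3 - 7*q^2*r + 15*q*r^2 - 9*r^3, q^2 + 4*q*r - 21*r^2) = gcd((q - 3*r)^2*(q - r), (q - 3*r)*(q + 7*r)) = q - 3*r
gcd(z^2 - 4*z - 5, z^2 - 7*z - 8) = z + 1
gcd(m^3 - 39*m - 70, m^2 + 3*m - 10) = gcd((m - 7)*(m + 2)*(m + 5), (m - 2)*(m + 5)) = m + 5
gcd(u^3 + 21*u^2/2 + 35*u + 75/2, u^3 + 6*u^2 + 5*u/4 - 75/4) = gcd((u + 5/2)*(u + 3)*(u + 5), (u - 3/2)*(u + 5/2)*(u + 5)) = u^2 + 15*u/2 + 25/2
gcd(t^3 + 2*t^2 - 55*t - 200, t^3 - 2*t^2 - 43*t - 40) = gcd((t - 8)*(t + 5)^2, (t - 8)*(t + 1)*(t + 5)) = t^2 - 3*t - 40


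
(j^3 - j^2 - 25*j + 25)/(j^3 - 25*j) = (j - 1)/j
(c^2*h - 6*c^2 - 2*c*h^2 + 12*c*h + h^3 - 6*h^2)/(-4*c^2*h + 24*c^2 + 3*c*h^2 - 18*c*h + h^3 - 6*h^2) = (-c + h)/(4*c + h)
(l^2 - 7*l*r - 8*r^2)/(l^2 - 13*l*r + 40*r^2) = (-l - r)/(-l + 5*r)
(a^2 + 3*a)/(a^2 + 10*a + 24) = a*(a + 3)/(a^2 + 10*a + 24)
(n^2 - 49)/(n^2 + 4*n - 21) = (n - 7)/(n - 3)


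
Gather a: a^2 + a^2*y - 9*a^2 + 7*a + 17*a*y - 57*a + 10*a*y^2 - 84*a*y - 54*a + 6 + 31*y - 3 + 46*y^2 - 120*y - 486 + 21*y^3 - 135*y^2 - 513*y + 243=a^2*(y - 8) + a*(10*y^2 - 67*y - 104) + 21*y^3 - 89*y^2 - 602*y - 240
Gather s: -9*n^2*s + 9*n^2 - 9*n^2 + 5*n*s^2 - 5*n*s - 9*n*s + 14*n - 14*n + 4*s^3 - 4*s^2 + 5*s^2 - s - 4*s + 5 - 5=4*s^3 + s^2*(5*n + 1) + s*(-9*n^2 - 14*n - 5)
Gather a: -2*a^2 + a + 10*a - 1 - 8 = -2*a^2 + 11*a - 9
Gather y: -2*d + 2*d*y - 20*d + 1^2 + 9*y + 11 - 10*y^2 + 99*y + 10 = -22*d - 10*y^2 + y*(2*d + 108) + 22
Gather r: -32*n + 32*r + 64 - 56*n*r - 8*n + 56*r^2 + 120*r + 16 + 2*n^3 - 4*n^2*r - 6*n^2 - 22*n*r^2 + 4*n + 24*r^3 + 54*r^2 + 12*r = 2*n^3 - 6*n^2 - 36*n + 24*r^3 + r^2*(110 - 22*n) + r*(-4*n^2 - 56*n + 164) + 80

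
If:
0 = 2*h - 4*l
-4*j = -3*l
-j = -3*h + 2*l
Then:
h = 0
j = 0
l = 0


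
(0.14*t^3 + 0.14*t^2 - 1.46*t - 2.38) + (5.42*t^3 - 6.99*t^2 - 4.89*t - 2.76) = 5.56*t^3 - 6.85*t^2 - 6.35*t - 5.14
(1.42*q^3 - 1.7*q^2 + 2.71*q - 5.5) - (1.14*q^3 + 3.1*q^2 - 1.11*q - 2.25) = 0.28*q^3 - 4.8*q^2 + 3.82*q - 3.25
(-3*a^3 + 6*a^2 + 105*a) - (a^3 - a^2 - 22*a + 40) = -4*a^3 + 7*a^2 + 127*a - 40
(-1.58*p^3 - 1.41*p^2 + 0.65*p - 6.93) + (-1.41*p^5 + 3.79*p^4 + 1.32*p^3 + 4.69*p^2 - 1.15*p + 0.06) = -1.41*p^5 + 3.79*p^4 - 0.26*p^3 + 3.28*p^2 - 0.5*p - 6.87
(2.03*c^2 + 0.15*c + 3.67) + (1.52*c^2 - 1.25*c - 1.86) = 3.55*c^2 - 1.1*c + 1.81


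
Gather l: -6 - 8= -14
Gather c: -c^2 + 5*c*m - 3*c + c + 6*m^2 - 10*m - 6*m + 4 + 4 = -c^2 + c*(5*m - 2) + 6*m^2 - 16*m + 8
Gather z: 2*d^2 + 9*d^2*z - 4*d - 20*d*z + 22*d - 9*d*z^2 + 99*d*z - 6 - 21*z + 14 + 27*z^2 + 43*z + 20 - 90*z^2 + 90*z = 2*d^2 + 18*d + z^2*(-9*d - 63) + z*(9*d^2 + 79*d + 112) + 28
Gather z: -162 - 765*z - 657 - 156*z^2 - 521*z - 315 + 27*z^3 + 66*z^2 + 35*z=27*z^3 - 90*z^2 - 1251*z - 1134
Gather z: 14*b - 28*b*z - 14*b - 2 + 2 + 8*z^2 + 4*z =8*z^2 + z*(4 - 28*b)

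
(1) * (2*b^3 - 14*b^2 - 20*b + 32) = 2*b^3 - 14*b^2 - 20*b + 32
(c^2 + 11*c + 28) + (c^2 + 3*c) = 2*c^2 + 14*c + 28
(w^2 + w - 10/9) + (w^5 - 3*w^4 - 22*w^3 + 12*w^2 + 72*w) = w^5 - 3*w^4 - 22*w^3 + 13*w^2 + 73*w - 10/9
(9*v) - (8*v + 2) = v - 2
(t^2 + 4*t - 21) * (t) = t^3 + 4*t^2 - 21*t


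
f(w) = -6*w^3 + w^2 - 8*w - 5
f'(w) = -18*w^2 + 2*w - 8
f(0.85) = -14.76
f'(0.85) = -19.30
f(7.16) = -2213.38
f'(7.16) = -916.46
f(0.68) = -11.86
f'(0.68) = -14.96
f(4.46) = -553.09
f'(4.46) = -357.13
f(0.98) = -17.53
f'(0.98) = -23.33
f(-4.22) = 497.48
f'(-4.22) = -336.99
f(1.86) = -55.03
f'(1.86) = -66.55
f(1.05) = -19.24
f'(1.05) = -25.74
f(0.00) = -5.00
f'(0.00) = -8.00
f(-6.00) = 1375.00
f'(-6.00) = -668.00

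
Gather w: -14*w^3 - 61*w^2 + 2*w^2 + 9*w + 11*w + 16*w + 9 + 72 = -14*w^3 - 59*w^2 + 36*w + 81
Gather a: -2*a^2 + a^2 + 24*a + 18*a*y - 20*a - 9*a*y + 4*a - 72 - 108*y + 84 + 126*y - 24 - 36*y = -a^2 + a*(9*y + 8) - 18*y - 12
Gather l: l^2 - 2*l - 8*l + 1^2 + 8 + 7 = l^2 - 10*l + 16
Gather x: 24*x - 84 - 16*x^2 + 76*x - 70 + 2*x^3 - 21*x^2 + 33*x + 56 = 2*x^3 - 37*x^2 + 133*x - 98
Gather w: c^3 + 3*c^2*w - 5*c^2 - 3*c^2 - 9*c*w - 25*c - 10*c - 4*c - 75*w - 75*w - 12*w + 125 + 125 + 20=c^3 - 8*c^2 - 39*c + w*(3*c^2 - 9*c - 162) + 270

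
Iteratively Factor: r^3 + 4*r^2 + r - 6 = (r - 1)*(r^2 + 5*r + 6) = (r - 1)*(r + 3)*(r + 2)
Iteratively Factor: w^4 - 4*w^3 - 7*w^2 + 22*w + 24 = (w + 2)*(w^3 - 6*w^2 + 5*w + 12) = (w + 1)*(w + 2)*(w^2 - 7*w + 12) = (w - 4)*(w + 1)*(w + 2)*(w - 3)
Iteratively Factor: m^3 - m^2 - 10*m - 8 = (m + 1)*(m^2 - 2*m - 8) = (m - 4)*(m + 1)*(m + 2)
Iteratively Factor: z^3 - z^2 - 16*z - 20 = (z + 2)*(z^2 - 3*z - 10) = (z - 5)*(z + 2)*(z + 2)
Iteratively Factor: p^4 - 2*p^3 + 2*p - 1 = (p - 1)*(p^3 - p^2 - p + 1) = (p - 1)^2*(p^2 - 1) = (p - 1)^3*(p + 1)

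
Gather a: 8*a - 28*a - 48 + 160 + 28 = 140 - 20*a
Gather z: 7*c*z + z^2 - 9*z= z^2 + z*(7*c - 9)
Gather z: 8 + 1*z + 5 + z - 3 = 2*z + 10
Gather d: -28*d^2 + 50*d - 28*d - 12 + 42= -28*d^2 + 22*d + 30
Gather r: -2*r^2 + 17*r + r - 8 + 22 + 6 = -2*r^2 + 18*r + 20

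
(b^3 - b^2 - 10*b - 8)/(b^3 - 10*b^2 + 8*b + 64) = (b + 1)/(b - 8)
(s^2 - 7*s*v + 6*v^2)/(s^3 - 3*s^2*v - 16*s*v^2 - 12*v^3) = (s - v)/(s^2 + 3*s*v + 2*v^2)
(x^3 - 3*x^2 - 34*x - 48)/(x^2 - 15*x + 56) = (x^2 + 5*x + 6)/(x - 7)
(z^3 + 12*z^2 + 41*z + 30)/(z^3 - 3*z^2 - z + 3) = (z^2 + 11*z + 30)/(z^2 - 4*z + 3)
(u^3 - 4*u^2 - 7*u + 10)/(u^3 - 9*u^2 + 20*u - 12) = (u^2 - 3*u - 10)/(u^2 - 8*u + 12)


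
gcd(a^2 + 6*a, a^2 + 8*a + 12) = a + 6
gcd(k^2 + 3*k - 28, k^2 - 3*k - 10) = 1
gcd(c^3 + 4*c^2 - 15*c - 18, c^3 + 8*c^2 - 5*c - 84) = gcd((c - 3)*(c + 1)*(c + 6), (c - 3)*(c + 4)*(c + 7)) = c - 3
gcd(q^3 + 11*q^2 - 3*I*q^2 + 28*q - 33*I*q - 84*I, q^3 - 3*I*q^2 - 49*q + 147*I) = q^2 + q*(7 - 3*I) - 21*I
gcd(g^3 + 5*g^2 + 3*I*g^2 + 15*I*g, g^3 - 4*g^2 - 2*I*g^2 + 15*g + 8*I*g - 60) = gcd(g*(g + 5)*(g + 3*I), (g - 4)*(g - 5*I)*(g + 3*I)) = g + 3*I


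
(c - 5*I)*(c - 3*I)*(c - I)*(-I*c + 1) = -I*c^4 - 8*c^3 + 14*I*c^2 - 8*c + 15*I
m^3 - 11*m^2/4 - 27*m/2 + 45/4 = (m - 5)*(m - 3/4)*(m + 3)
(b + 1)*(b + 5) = b^2 + 6*b + 5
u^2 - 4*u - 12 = (u - 6)*(u + 2)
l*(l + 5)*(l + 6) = l^3 + 11*l^2 + 30*l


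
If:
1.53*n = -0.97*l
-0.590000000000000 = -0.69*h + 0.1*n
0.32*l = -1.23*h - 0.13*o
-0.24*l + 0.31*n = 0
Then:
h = 0.86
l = 0.00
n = 0.00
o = -8.09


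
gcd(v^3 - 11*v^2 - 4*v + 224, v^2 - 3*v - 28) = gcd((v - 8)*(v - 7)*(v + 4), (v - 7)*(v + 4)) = v^2 - 3*v - 28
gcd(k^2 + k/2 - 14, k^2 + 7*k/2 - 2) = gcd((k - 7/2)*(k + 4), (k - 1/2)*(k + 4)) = k + 4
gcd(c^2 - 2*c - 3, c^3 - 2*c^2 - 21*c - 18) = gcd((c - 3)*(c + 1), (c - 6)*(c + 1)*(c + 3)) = c + 1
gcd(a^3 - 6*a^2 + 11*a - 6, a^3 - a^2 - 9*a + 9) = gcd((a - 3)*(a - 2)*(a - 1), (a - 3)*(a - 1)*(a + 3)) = a^2 - 4*a + 3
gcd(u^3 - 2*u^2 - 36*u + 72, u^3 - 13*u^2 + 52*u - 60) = u^2 - 8*u + 12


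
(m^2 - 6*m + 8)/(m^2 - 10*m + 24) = (m - 2)/(m - 6)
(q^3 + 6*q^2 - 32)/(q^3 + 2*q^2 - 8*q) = (q + 4)/q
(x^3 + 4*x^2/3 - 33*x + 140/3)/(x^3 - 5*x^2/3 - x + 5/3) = (x^2 + 3*x - 28)/(x^2 - 1)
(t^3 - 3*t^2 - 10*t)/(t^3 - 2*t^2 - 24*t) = (-t^2 + 3*t + 10)/(-t^2 + 2*t + 24)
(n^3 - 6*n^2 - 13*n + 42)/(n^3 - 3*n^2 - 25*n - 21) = (n - 2)/(n + 1)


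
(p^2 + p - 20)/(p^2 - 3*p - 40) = (p - 4)/(p - 8)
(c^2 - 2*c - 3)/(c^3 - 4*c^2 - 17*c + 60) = (c + 1)/(c^2 - c - 20)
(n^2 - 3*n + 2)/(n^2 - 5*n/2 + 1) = 2*(n - 1)/(2*n - 1)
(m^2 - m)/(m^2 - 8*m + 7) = m/(m - 7)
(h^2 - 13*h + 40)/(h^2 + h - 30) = (h - 8)/(h + 6)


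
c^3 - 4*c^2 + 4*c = c*(c - 2)^2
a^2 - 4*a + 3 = (a - 3)*(a - 1)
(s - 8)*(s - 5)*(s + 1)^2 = s^4 - 11*s^3 + 15*s^2 + 67*s + 40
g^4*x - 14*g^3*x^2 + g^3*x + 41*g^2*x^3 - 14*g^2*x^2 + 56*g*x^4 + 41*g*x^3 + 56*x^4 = (g - 8*x)*(g - 7*x)*(g + x)*(g*x + x)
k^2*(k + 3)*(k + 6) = k^4 + 9*k^3 + 18*k^2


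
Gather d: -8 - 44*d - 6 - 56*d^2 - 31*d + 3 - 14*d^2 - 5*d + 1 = -70*d^2 - 80*d - 10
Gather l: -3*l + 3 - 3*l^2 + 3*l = 3 - 3*l^2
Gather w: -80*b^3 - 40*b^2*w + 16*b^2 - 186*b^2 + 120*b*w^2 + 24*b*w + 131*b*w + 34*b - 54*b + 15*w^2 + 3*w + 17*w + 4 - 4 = -80*b^3 - 170*b^2 - 20*b + w^2*(120*b + 15) + w*(-40*b^2 + 155*b + 20)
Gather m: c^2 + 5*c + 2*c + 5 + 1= c^2 + 7*c + 6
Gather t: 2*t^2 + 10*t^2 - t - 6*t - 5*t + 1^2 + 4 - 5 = 12*t^2 - 12*t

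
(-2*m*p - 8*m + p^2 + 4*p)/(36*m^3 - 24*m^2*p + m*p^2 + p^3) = (p + 4)/(-18*m^2 + 3*m*p + p^2)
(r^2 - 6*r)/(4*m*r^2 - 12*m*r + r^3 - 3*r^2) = (r - 6)/(4*m*r - 12*m + r^2 - 3*r)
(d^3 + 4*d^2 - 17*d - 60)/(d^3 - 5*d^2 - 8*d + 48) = (d + 5)/(d - 4)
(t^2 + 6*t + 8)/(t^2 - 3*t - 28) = (t + 2)/(t - 7)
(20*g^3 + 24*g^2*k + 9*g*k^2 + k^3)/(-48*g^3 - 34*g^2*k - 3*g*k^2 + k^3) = (-10*g^2 - 7*g*k - k^2)/(24*g^2 + 5*g*k - k^2)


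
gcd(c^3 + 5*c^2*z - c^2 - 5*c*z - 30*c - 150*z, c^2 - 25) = c + 5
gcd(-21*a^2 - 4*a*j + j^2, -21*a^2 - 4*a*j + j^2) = 21*a^2 + 4*a*j - j^2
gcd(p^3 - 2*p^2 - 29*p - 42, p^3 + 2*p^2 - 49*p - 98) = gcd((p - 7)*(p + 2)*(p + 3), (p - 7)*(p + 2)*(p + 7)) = p^2 - 5*p - 14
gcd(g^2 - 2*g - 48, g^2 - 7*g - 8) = g - 8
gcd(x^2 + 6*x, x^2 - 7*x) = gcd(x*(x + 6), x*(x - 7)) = x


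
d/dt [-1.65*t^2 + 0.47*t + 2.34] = 0.47 - 3.3*t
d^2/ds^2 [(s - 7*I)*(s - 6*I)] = 2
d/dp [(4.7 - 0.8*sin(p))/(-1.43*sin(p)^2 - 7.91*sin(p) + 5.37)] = (-1.144*sin(p)^2 + 13.442*sin(p) + 32.881)*cos(p)/(2.0449*sin(p)^4 + 22.6226*sin(p)^3 + 47.2099*sin(p)^2 - 84.9534*sin(p) + 28.8369)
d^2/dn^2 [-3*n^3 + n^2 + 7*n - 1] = 2 - 18*n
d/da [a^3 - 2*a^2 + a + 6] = 3*a^2 - 4*a + 1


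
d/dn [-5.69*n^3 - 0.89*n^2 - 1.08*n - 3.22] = -17.07*n^2 - 1.78*n - 1.08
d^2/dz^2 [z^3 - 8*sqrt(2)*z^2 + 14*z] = 6*z - 16*sqrt(2)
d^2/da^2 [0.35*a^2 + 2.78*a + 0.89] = 0.700000000000000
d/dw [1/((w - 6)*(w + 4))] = 2*(1 - w)/(w^4 - 4*w^3 - 44*w^2 + 96*w + 576)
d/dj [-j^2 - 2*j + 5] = -2*j - 2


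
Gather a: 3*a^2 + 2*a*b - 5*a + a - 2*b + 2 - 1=3*a^2 + a*(2*b - 4) - 2*b + 1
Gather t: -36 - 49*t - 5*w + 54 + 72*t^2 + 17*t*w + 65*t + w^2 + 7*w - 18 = 72*t^2 + t*(17*w + 16) + w^2 + 2*w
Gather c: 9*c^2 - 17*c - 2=9*c^2 - 17*c - 2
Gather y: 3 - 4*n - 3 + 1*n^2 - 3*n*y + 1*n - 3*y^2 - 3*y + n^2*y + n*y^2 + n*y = n^2 - 3*n + y^2*(n - 3) + y*(n^2 - 2*n - 3)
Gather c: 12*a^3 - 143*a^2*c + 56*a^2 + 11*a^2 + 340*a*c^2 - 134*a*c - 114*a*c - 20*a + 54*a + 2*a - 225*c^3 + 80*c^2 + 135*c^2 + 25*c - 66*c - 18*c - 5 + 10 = 12*a^3 + 67*a^2 + 36*a - 225*c^3 + c^2*(340*a + 215) + c*(-143*a^2 - 248*a - 59) + 5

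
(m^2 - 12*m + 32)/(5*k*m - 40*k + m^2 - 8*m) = (m - 4)/(5*k + m)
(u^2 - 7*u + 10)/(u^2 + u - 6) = (u - 5)/(u + 3)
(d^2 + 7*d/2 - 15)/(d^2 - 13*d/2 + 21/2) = (2*d^2 + 7*d - 30)/(2*d^2 - 13*d + 21)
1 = 1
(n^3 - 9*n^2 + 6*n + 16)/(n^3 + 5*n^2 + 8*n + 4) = (n^2 - 10*n + 16)/(n^2 + 4*n + 4)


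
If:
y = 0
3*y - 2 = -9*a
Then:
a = 2/9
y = 0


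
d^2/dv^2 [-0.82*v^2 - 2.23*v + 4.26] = -1.64000000000000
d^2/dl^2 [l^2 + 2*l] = 2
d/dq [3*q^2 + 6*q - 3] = 6*q + 6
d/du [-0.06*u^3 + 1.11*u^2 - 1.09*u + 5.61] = -0.18*u^2 + 2.22*u - 1.09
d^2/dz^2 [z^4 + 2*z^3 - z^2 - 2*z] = 12*z^2 + 12*z - 2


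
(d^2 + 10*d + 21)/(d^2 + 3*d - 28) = (d + 3)/(d - 4)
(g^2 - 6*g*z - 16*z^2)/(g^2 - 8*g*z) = (g + 2*z)/g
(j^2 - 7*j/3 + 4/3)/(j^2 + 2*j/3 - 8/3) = (j - 1)/(j + 2)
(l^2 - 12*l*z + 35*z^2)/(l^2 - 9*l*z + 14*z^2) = (-l + 5*z)/(-l + 2*z)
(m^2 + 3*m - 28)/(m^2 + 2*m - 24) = (m + 7)/(m + 6)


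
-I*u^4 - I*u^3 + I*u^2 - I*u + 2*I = (u + 2)*(u - I)*(u + I)*(-I*u + I)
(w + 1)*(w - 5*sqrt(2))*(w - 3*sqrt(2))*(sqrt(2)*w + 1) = sqrt(2)*w^4 - 15*w^3 + sqrt(2)*w^3 - 15*w^2 + 22*sqrt(2)*w^2 + 30*w + 22*sqrt(2)*w + 30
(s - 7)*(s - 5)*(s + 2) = s^3 - 10*s^2 + 11*s + 70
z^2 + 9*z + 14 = (z + 2)*(z + 7)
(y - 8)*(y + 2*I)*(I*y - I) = I*y^3 - 2*y^2 - 9*I*y^2 + 18*y + 8*I*y - 16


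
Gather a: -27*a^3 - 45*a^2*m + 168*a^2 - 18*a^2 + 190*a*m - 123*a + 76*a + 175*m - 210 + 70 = -27*a^3 + a^2*(150 - 45*m) + a*(190*m - 47) + 175*m - 140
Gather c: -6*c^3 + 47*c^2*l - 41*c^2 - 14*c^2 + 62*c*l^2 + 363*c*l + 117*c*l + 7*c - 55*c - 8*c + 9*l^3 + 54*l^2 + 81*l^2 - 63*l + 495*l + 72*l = -6*c^3 + c^2*(47*l - 55) + c*(62*l^2 + 480*l - 56) + 9*l^3 + 135*l^2 + 504*l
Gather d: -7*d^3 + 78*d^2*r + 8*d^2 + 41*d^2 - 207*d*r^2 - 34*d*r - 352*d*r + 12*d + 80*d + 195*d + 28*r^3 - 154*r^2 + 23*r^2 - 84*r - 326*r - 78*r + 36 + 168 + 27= -7*d^3 + d^2*(78*r + 49) + d*(-207*r^2 - 386*r + 287) + 28*r^3 - 131*r^2 - 488*r + 231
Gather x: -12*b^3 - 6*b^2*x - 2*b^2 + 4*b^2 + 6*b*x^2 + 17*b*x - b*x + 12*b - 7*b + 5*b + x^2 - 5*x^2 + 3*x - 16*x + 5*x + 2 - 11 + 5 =-12*b^3 + 2*b^2 + 10*b + x^2*(6*b - 4) + x*(-6*b^2 + 16*b - 8) - 4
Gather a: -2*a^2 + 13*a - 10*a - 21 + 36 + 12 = -2*a^2 + 3*a + 27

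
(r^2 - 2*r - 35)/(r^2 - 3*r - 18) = (-r^2 + 2*r + 35)/(-r^2 + 3*r + 18)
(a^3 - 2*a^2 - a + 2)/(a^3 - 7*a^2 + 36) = (a^3 - 2*a^2 - a + 2)/(a^3 - 7*a^2 + 36)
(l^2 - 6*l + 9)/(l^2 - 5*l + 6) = (l - 3)/(l - 2)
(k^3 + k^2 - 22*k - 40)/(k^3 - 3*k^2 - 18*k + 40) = (k + 2)/(k - 2)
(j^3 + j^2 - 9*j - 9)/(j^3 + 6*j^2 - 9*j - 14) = (j^2 - 9)/(j^2 + 5*j - 14)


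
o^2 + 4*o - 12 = (o - 2)*(o + 6)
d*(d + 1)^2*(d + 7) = d^4 + 9*d^3 + 15*d^2 + 7*d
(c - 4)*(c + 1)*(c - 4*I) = c^3 - 3*c^2 - 4*I*c^2 - 4*c + 12*I*c + 16*I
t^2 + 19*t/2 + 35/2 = (t + 5/2)*(t + 7)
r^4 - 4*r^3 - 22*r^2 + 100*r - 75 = (r - 5)*(r - 3)*(r - 1)*(r + 5)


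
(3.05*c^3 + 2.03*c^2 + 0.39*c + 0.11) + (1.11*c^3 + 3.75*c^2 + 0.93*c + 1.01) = 4.16*c^3 + 5.78*c^2 + 1.32*c + 1.12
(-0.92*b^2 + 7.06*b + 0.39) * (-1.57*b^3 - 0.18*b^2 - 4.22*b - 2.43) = 1.4444*b^5 - 10.9186*b^4 + 1.9993*b^3 - 27.6278*b^2 - 18.8016*b - 0.9477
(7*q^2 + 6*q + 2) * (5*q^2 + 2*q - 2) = 35*q^4 + 44*q^3 + 8*q^2 - 8*q - 4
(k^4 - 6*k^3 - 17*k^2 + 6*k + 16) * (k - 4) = k^5 - 10*k^4 + 7*k^3 + 74*k^2 - 8*k - 64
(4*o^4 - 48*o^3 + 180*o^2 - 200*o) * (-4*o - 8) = -16*o^5 + 160*o^4 - 336*o^3 - 640*o^2 + 1600*o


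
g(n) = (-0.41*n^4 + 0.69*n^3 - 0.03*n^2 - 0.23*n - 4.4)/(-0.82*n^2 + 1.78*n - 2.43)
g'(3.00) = 2.70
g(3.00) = 4.46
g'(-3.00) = -2.52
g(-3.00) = 3.68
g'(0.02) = 1.44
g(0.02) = 1.84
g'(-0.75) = 0.39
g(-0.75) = 1.10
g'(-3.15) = -2.69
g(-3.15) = 4.07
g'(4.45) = 4.62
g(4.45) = 9.86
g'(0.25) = 1.54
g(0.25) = 2.19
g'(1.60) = -0.37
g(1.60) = 2.80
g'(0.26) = 1.54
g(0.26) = 2.20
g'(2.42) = 1.52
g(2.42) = 3.22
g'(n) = (1.64*n - 1.78)*(-0.41*n^4 + 0.69*n^3 - 0.03*n^2 - 0.23*n - 4.4)/(-0.82*n^2 + 1.78*n - 2.43)^2 + (-1.64*n^3 + 2.07*n^2 - 0.06*n - 0.23)/(-0.82*n^2 + 1.78*n - 2.43) = (0.6724*n^5 - 2.7552*n^4 + 6.4416*n^3 - 5.2721*n^2 - 7.0702*n + 8.3909)/(0.6724*n^4 - 2.9192*n^3 + 7.1536*n^2 - 8.6508*n + 5.9049)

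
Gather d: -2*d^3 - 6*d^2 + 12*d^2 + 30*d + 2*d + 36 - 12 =-2*d^3 + 6*d^2 + 32*d + 24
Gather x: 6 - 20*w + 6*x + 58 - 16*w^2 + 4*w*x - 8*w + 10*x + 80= -16*w^2 - 28*w + x*(4*w + 16) + 144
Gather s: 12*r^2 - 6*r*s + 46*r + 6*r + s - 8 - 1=12*r^2 + 52*r + s*(1 - 6*r) - 9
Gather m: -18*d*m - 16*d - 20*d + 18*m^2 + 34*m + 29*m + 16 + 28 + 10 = -36*d + 18*m^2 + m*(63 - 18*d) + 54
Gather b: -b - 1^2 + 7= 6 - b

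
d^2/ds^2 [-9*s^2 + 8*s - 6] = -18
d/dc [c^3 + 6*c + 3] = 3*c^2 + 6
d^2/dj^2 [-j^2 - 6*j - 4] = -2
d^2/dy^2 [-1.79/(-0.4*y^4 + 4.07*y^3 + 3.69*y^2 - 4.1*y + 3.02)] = ((-8.592*y^2 + 43.7118*y + 13.2102)*(-0.4*y^4 + 4.07*y^3 + 3.69*y^2 - 4.1*y + 3.02) - 1.79*(1.6*y^3 - 12.21*y^2 - 7.38*y + 4.1)*(3.2*y^3 - 24.42*y^2 - 14.76*y + 8.2))/(-0.4*y^4 + 4.07*y^3 + 3.69*y^2 - 4.1*y + 3.02)^3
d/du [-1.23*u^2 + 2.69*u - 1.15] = 2.69 - 2.46*u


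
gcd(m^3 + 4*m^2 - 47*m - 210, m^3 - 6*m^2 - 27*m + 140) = m^2 - 2*m - 35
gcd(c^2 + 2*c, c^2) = c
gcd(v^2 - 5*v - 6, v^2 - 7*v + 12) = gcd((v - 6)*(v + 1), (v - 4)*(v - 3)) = 1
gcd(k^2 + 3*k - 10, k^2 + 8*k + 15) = k + 5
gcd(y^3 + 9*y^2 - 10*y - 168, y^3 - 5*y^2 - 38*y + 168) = y^2 + 2*y - 24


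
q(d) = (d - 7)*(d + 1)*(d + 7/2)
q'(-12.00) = 464.00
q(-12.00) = -1776.50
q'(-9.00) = 260.00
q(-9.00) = -704.00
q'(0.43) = -29.60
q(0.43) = -36.92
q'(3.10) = -14.67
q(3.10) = -105.53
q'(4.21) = 4.12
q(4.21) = -112.07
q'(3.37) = -10.78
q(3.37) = -108.98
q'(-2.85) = 10.62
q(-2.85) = 11.84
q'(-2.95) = 12.86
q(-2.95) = 10.67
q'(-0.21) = -26.82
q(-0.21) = -18.74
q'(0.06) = -28.29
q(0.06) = -26.19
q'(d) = (d - 7)*(d + 1) + (d - 7)*(d + 7/2) + (d + 1)*(d + 7/2)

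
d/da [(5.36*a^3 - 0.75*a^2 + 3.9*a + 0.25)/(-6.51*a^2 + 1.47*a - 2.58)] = (-34.8936*a^4 + 15.7584*a^3 - 17.1999*a^2 + 7.125*a - 10.4295)/(42.3801*a^4 - 19.1394*a^3 + 35.7525*a^2 - 7.5852*a + 6.6564)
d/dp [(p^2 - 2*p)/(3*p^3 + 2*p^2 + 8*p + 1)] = (-3*p^4 + 12*p^3 + 12*p^2 + 2*p - 2)/(9*p^6 + 12*p^5 + 52*p^4 + 38*p^3 + 68*p^2 + 16*p + 1)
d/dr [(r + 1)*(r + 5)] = 2*r + 6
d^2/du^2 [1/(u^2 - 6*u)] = 2*(-u*(u - 6) + 4*(u - 3)^2)/(u^3*(u - 6)^3)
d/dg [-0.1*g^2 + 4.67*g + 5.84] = 4.67 - 0.2*g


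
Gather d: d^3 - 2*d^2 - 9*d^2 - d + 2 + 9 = d^3 - 11*d^2 - d + 11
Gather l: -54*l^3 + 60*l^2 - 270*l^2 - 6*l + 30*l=-54*l^3 - 210*l^2 + 24*l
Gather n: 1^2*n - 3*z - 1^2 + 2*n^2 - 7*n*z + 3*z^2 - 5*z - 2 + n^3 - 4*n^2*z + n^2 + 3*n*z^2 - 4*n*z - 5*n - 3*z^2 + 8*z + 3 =n^3 + n^2*(3 - 4*z) + n*(3*z^2 - 11*z - 4)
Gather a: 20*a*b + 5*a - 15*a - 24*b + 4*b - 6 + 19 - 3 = a*(20*b - 10) - 20*b + 10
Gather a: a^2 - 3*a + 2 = a^2 - 3*a + 2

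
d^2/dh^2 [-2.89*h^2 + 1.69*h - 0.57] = -5.78000000000000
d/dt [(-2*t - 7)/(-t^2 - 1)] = 2*(-t^2 - 7*t + 1)/(t^4 + 2*t^2 + 1)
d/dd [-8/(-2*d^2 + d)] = 8*(1 - 4*d)/(d^2*(2*d - 1)^2)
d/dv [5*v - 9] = 5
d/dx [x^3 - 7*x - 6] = 3*x^2 - 7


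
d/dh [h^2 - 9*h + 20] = 2*h - 9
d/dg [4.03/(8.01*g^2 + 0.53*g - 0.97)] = (-64.5606*g - 2.1359)/(8.01*g^2 + 0.53*g - 0.97)^2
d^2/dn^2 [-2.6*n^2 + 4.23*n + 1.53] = -5.20000000000000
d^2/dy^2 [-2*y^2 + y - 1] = -4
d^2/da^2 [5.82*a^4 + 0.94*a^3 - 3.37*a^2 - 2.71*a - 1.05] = 69.84*a^2 + 5.64*a - 6.74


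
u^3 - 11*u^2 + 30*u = u*(u - 6)*(u - 5)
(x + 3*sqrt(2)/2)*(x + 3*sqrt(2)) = x^2 + 9*sqrt(2)*x/2 + 9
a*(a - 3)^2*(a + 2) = a^4 - 4*a^3 - 3*a^2 + 18*a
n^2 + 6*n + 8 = (n + 2)*(n + 4)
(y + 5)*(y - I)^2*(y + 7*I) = y^4 + 5*y^3 + 5*I*y^3 + 13*y^2 + 25*I*y^2 + 65*y - 7*I*y - 35*I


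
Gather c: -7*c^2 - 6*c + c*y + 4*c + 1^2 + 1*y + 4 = -7*c^2 + c*(y - 2) + y + 5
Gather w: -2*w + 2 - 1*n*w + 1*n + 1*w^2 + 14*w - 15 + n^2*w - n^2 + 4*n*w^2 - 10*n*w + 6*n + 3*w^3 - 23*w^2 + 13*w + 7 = -n^2 + 7*n + 3*w^3 + w^2*(4*n - 22) + w*(n^2 - 11*n + 25) - 6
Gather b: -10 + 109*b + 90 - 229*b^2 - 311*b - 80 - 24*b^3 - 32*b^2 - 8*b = -24*b^3 - 261*b^2 - 210*b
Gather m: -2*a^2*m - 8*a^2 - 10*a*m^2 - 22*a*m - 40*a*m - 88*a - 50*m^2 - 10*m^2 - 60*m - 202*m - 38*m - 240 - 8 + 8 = -8*a^2 - 88*a + m^2*(-10*a - 60) + m*(-2*a^2 - 62*a - 300) - 240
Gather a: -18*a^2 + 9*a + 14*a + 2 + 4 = -18*a^2 + 23*a + 6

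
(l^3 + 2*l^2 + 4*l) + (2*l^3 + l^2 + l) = 3*l^3 + 3*l^2 + 5*l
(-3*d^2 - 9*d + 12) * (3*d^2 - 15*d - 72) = -9*d^4 + 18*d^3 + 387*d^2 + 468*d - 864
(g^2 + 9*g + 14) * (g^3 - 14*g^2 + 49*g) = g^5 - 5*g^4 - 63*g^3 + 245*g^2 + 686*g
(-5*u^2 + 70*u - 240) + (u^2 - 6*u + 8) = -4*u^2 + 64*u - 232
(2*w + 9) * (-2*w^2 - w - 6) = -4*w^3 - 20*w^2 - 21*w - 54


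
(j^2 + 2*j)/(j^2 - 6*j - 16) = j/(j - 8)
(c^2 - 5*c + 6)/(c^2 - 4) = (c - 3)/(c + 2)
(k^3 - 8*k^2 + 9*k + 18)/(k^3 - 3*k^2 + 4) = (k^2 - 9*k + 18)/(k^2 - 4*k + 4)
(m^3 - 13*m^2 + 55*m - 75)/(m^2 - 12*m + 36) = (m^3 - 13*m^2 + 55*m - 75)/(m^2 - 12*m + 36)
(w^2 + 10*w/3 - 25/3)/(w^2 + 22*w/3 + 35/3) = (3*w - 5)/(3*w + 7)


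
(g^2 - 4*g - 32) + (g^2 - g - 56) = 2*g^2 - 5*g - 88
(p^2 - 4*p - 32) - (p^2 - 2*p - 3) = -2*p - 29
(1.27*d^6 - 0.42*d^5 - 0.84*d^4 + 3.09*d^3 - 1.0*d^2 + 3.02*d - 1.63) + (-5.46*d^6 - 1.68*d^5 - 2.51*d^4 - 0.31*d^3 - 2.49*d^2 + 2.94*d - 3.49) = -4.19*d^6 - 2.1*d^5 - 3.35*d^4 + 2.78*d^3 - 3.49*d^2 + 5.96*d - 5.12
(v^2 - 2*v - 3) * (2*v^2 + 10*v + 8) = 2*v^4 + 6*v^3 - 18*v^2 - 46*v - 24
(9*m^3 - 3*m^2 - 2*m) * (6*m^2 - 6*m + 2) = 54*m^5 - 72*m^4 + 24*m^3 + 6*m^2 - 4*m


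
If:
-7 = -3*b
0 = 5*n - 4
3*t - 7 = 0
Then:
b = 7/3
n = 4/5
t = 7/3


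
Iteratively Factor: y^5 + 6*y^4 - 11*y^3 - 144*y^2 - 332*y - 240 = (y - 5)*(y^4 + 11*y^3 + 44*y^2 + 76*y + 48) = (y - 5)*(y + 2)*(y^3 + 9*y^2 + 26*y + 24) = (y - 5)*(y + 2)*(y + 4)*(y^2 + 5*y + 6) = (y - 5)*(y + 2)^2*(y + 4)*(y + 3)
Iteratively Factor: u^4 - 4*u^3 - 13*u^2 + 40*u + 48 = (u - 4)*(u^3 - 13*u - 12) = (u - 4)*(u + 1)*(u^2 - u - 12) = (u - 4)^2*(u + 1)*(u + 3)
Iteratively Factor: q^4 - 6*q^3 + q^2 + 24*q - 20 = (q - 1)*(q^3 - 5*q^2 - 4*q + 20) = (q - 1)*(q + 2)*(q^2 - 7*q + 10) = (q - 2)*(q - 1)*(q + 2)*(q - 5)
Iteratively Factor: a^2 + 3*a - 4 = (a - 1)*(a + 4)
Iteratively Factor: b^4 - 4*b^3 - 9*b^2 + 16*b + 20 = (b - 5)*(b^3 + b^2 - 4*b - 4) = (b - 5)*(b + 2)*(b^2 - b - 2) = (b - 5)*(b + 1)*(b + 2)*(b - 2)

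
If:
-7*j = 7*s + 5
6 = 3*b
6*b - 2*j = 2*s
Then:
No Solution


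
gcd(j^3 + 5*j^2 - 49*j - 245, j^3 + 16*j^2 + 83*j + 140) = j^2 + 12*j + 35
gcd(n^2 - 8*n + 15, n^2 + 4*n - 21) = n - 3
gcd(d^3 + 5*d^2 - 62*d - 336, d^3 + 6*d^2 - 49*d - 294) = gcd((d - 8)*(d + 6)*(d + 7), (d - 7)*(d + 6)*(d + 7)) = d^2 + 13*d + 42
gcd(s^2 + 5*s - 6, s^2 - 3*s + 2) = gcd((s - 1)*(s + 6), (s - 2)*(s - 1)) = s - 1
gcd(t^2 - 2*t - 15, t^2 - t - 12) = t + 3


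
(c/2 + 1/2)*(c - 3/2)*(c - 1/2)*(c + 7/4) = c^4/2 + 3*c^3/8 - 3*c^2/2 - 23*c/32 + 21/32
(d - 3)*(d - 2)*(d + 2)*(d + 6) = d^4 + 3*d^3 - 22*d^2 - 12*d + 72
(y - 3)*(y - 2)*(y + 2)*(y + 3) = y^4 - 13*y^2 + 36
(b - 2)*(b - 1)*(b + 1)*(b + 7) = b^4 + 5*b^3 - 15*b^2 - 5*b + 14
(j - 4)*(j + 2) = j^2 - 2*j - 8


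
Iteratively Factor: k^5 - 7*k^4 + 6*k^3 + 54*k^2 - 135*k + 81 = (k - 3)*(k^4 - 4*k^3 - 6*k^2 + 36*k - 27) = (k - 3)*(k - 1)*(k^3 - 3*k^2 - 9*k + 27) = (k - 3)^2*(k - 1)*(k^2 - 9) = (k - 3)^2*(k - 1)*(k + 3)*(k - 3)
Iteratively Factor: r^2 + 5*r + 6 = (r + 2)*(r + 3)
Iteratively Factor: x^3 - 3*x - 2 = (x + 1)*(x^2 - x - 2) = (x - 2)*(x + 1)*(x + 1)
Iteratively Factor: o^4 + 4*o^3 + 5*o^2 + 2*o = (o)*(o^3 + 4*o^2 + 5*o + 2) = o*(o + 1)*(o^2 + 3*o + 2) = o*(o + 1)*(o + 2)*(o + 1)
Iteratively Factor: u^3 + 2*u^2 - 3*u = (u - 1)*(u^2 + 3*u) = (u - 1)*(u + 3)*(u)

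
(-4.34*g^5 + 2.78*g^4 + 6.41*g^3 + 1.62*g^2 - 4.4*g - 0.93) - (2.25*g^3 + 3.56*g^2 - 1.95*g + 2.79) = -4.34*g^5 + 2.78*g^4 + 4.16*g^3 - 1.94*g^2 - 2.45*g - 3.72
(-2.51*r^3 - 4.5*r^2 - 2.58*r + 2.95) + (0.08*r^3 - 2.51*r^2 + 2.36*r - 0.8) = -2.43*r^3 - 7.01*r^2 - 0.22*r + 2.15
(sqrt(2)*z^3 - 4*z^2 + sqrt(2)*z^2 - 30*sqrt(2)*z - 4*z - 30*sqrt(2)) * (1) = sqrt(2)*z^3 - 4*z^2 + sqrt(2)*z^2 - 30*sqrt(2)*z - 4*z - 30*sqrt(2)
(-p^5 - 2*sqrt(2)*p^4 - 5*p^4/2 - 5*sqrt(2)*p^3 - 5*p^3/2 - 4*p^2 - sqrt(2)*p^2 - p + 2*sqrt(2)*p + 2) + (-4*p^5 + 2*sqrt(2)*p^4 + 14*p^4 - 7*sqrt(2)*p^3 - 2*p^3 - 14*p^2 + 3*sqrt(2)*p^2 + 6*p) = -5*p^5 + 23*p^4/2 - 12*sqrt(2)*p^3 - 9*p^3/2 - 18*p^2 + 2*sqrt(2)*p^2 + 2*sqrt(2)*p + 5*p + 2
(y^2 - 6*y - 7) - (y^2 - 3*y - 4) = -3*y - 3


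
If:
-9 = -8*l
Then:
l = 9/8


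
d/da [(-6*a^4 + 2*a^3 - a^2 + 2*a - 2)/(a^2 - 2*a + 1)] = 2*(-6*a^4 + 13*a^3 - 3*a^2 + 1)/(a^3 - 3*a^2 + 3*a - 1)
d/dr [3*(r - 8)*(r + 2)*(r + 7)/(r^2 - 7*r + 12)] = 3*(r^4 - 14*r^3 + 87*r^2 + 248*r - 1480)/(r^4 - 14*r^3 + 73*r^2 - 168*r + 144)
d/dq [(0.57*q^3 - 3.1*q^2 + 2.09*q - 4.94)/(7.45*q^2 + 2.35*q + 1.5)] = (4.2465*q^4 + 2.679*q^3 - 20.2905*q^2 + 64.306*q + 14.744)/(55.5025*q^4 + 35.015*q^3 + 27.8725*q^2 + 7.05*q + 2.25)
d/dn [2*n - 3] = 2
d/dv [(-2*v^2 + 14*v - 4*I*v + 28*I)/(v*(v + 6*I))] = 2*(-v^2*(7 + 4*I) - 28*I*v + 84)/(v^2*(v^2 + 12*I*v - 36))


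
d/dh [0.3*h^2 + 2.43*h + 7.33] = 0.6*h + 2.43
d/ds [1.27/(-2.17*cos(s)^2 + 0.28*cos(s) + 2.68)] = (0.3556 - 5.5118*cos(s))*sin(s)/(-2.17*cos(s)^2 + 0.28*cos(s) + 2.68)^2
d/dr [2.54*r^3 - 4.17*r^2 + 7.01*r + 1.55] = 7.62*r^2 - 8.34*r + 7.01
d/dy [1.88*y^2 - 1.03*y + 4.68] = 3.76*y - 1.03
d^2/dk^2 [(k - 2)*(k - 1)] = 2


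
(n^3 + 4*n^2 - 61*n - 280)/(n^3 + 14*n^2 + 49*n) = (n^2 - 3*n - 40)/(n*(n + 7))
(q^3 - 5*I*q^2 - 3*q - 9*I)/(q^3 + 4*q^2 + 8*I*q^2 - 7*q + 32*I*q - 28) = (q^2 - 6*I*q - 9)/(q^2 + q*(4 + 7*I) + 28*I)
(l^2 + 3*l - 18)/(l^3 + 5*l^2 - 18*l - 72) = (l - 3)/(l^2 - l - 12)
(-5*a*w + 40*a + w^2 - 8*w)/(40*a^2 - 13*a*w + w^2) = (w - 8)/(-8*a + w)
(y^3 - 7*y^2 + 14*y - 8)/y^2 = y - 7 + 14/y - 8/y^2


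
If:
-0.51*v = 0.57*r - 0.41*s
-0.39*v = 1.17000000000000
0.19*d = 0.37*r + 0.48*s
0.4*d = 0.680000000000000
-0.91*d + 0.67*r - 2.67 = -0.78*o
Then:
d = 1.70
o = 3.66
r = 2.04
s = -0.90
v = -3.00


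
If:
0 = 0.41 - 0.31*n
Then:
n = 1.32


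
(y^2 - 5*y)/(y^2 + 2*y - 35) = y/(y + 7)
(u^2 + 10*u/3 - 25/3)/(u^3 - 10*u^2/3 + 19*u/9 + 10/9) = 3*(u + 5)/(3*u^2 - 5*u - 2)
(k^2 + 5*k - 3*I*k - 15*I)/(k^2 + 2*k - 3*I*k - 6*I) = (k + 5)/(k + 2)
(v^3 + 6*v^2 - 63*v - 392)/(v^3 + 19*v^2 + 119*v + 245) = (v - 8)/(v + 5)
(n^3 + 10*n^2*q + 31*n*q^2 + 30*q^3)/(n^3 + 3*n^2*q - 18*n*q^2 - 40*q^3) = (-n - 3*q)/(-n + 4*q)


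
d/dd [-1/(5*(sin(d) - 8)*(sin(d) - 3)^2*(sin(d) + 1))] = (4*sin(d)^2 - 27*sin(d) + 5)*cos(d)/(5*(sin(d) - 8)^2*(sin(d) - 3)^3*(sin(d) + 1)^2)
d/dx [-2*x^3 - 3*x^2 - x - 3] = -6*x^2 - 6*x - 1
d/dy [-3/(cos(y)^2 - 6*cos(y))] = 6*(3 - cos(y))*sin(y)/((cos(y) - 6)^2*cos(y)^2)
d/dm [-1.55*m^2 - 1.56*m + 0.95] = -3.1*m - 1.56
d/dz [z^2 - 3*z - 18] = 2*z - 3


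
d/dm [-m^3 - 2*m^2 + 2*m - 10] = -3*m^2 - 4*m + 2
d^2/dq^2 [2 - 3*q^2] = -6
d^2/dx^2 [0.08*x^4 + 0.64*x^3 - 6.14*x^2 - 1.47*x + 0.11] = 0.96*x^2 + 3.84*x - 12.28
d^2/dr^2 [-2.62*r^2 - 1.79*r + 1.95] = -5.24000000000000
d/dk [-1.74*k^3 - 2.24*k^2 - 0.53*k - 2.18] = -5.22*k^2 - 4.48*k - 0.53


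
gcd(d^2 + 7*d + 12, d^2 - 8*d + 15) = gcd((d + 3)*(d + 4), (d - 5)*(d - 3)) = 1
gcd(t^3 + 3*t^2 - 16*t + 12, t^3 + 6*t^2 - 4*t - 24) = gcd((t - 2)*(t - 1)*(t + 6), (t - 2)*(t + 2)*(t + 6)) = t^2 + 4*t - 12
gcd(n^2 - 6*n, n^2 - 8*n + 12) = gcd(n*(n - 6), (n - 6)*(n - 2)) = n - 6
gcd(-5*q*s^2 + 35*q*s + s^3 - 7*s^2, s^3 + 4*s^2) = s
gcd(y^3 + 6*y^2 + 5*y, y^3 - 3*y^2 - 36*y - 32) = y + 1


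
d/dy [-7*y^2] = -14*y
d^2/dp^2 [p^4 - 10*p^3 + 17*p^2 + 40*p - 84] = 12*p^2 - 60*p + 34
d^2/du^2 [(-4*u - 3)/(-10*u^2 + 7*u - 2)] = 2*((4*u + 3)*(20*u - 7)^2 - 2*(60*u + 1)*(10*u^2 - 7*u + 2))/(10*u^2 - 7*u + 2)^3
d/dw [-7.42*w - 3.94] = -7.42000000000000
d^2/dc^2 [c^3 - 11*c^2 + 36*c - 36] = 6*c - 22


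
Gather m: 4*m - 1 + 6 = 4*m + 5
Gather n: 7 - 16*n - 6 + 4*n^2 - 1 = 4*n^2 - 16*n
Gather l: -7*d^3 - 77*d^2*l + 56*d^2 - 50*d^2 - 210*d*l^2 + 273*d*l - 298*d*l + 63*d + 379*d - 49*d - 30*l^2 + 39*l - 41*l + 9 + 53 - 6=-7*d^3 + 6*d^2 + 393*d + l^2*(-210*d - 30) + l*(-77*d^2 - 25*d - 2) + 56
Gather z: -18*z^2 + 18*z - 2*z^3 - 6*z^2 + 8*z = -2*z^3 - 24*z^2 + 26*z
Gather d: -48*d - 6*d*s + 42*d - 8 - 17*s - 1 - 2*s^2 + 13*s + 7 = d*(-6*s - 6) - 2*s^2 - 4*s - 2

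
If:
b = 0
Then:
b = 0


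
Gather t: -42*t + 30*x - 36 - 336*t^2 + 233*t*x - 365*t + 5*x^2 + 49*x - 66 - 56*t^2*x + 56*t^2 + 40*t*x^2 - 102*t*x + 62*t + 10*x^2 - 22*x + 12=t^2*(-56*x - 280) + t*(40*x^2 + 131*x - 345) + 15*x^2 + 57*x - 90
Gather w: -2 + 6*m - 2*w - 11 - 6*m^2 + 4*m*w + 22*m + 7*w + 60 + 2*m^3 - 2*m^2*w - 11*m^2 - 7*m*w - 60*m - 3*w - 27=2*m^3 - 17*m^2 - 32*m + w*(-2*m^2 - 3*m + 2) + 20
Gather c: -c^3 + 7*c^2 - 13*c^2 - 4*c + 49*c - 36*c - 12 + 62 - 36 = -c^3 - 6*c^2 + 9*c + 14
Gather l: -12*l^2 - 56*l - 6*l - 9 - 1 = -12*l^2 - 62*l - 10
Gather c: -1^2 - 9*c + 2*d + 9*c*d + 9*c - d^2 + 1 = 9*c*d - d^2 + 2*d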